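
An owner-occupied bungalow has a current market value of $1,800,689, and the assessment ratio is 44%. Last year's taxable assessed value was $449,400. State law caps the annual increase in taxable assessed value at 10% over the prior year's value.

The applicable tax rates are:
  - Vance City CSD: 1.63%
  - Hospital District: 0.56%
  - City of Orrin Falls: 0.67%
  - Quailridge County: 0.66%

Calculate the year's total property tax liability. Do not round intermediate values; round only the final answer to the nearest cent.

$17,400.77

Uncapped assessed value = $1,800,689 × 0.44 = $792,303.16
Cap limit = $449,400 × 1.1 = $494,340
Taxable assessed value = min($792,303.16, $494,340) = $494,340 (cap binds)
Vance City CSD: $494,340 × 0.0163 = $8,057.742
Hospital District: $494,340 × 0.0056 = $2,768.304
City of Orrin Falls: $494,340 × 0.0067 = $3,312.078
Quailridge County: $494,340 × 0.0066 = $3,262.644
Total = $17,400.768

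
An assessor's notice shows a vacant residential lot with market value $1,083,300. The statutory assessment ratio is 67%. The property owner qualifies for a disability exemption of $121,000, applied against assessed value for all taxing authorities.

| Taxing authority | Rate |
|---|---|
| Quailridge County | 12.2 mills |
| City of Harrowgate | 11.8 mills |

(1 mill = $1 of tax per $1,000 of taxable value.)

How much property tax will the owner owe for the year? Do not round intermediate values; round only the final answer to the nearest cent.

Assessed value = $1,083,300 × 0.67 = $725,811
Taxable value = $725,811 − $121,000 = $604,811
Quailridge County: $604,811 × 0.0122 = $7,378.6942
City of Harrowgate: $604,811 × 0.0118 = $7,136.7698
Total = $7,378.6942 + $7,136.7698 = $14,515.464

$14,515.46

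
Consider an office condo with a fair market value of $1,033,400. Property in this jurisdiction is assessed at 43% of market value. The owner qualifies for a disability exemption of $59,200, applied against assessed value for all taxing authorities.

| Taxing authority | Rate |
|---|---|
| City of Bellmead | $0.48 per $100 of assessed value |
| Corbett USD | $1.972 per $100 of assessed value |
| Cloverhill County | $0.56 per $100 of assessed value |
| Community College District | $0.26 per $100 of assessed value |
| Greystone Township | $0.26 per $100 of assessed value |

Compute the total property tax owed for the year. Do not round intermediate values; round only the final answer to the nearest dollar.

$13,604

Assessed value = $1,033,400 × 0.43 = $444,362
Taxable value = $444,362 − $59,200 = $385,162
City of Bellmead: $385,162 × 0.0048 = $1,848.7776
Corbett USD: $385,162 × 0.01972 = $7,595.39464
Cloverhill County: $385,162 × 0.0056 = $2,156.9072
Community College District: $385,162 × 0.0026 = $1,001.4212
Greystone Township: $385,162 × 0.0026 = $1,001.4212
Total = $1,848.7776 + $7,595.39464 + $2,156.9072 + $1,001.4212 + $1,001.4212 = $13,603.92184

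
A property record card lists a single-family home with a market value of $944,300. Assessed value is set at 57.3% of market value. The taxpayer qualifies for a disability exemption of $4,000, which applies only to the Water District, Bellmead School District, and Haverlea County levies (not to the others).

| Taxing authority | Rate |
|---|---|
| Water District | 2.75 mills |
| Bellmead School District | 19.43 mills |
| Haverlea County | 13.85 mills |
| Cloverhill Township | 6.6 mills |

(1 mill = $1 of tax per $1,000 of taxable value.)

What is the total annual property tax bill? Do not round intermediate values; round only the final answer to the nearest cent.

Assessed value = $944,300 × 0.573 = $541,083.9
Water District: ($541,083.9 − $4,000) × 0.00275 = $537,083.9 × 0.00275 = $1,476.980725
Bellmead School District: ($541,083.9 − $4,000) × 0.01943 = $537,083.9 × 0.01943 = $10,435.540177
Haverlea County: ($541,083.9 − $4,000) × 0.01385 = $537,083.9 × 0.01385 = $7,438.612015
Cloverhill Township: $541,083.9 × 0.0066 = $3,571.15374
Total = $22,922.286657

$22,922.29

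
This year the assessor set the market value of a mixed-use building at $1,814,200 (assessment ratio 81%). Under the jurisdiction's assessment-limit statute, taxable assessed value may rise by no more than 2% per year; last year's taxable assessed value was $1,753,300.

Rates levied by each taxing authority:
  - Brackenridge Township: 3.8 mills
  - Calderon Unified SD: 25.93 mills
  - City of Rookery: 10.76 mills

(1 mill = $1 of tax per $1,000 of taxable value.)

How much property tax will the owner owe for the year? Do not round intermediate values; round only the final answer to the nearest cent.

$59,500.14

Uncapped assessed value = $1,814,200 × 0.81 = $1,469,502
Cap limit = $1,753,300 × 1.02 = $1,788,366
Taxable assessed value = min($1,469,502, $1,788,366) = $1,469,502 (cap does not bind)
Brackenridge Township: $1,469,502 × 0.0038 = $5,584.1076
Calderon Unified SD: $1,469,502 × 0.02593 = $38,104.18686
City of Rookery: $1,469,502 × 0.01076 = $15,811.84152
Total = $59,500.13598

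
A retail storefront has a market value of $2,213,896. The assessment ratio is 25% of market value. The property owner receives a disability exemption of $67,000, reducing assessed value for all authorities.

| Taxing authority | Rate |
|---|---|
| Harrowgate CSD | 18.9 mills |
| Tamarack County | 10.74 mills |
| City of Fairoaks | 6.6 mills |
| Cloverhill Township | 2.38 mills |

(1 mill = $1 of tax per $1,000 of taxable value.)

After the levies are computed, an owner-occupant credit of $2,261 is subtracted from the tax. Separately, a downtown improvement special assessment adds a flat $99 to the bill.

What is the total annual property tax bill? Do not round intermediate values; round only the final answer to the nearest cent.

$16,625.63

Assessed value = $2,213,896 × 0.25 = $553,474
Taxable value = $553,474 − $67,000 = $486,474
Harrowgate CSD: $486,474 × 0.0189 = $9,194.3586
Tamarack County: $486,474 × 0.01074 = $5,224.73076
City of Fairoaks: $486,474 × 0.0066 = $3,210.7284
Cloverhill Township: $486,474 × 0.00238 = $1,157.80812
Levies subtotal = $18,787.62588
After credit = $18,787.62588 − $2,261 = $16,526.62588
Total = $16,526.62588 + $99 = $16,625.62588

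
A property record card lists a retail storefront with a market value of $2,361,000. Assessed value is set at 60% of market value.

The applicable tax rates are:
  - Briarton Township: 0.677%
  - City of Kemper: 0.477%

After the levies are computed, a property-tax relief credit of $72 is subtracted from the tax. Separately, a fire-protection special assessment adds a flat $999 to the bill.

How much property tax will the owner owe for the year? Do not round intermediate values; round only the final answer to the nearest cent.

$17,274.56

Assessed value = $2,361,000 × 0.6 = $1,416,600
Briarton Township: $1,416,600 × 0.00677 = $9,590.382
City of Kemper: $1,416,600 × 0.00477 = $6,757.182
Levies subtotal = $16,347.564
After credit = $16,347.564 − $72 = $16,275.564
Total = $16,275.564 + $999 = $17,274.564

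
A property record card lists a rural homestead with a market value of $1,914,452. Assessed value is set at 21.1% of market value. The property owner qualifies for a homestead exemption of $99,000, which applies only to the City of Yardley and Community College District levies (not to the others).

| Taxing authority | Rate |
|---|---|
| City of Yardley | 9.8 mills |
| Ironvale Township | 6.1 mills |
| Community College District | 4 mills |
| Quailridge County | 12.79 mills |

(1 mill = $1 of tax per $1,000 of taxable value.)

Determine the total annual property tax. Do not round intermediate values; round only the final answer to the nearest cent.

Assessed value = $1,914,452 × 0.211 = $403,949.372
City of Yardley: ($403,949.372 − $99,000) × 0.0098 = $304,949.372 × 0.0098 = $2,988.5038456
Ironvale Township: $403,949.372 × 0.0061 = $2,464.0911692
Community College District: ($403,949.372 − $99,000) × 0.004 = $304,949.372 × 0.004 = $1,219.797488
Quailridge County: $403,949.372 × 0.01279 = $5,166.51246788
Total = $11,838.90497068

$11,838.90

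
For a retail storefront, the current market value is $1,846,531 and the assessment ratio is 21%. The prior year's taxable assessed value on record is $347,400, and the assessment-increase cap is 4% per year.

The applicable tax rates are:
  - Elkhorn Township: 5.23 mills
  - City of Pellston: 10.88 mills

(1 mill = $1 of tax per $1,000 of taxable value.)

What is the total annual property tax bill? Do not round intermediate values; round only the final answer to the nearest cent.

$5,820.48

Uncapped assessed value = $1,846,531 × 0.21 = $387,771.51
Cap limit = $347,400 × 1.04 = $361,296
Taxable assessed value = min($387,771.51, $361,296) = $361,296 (cap binds)
Elkhorn Township: $361,296 × 0.00523 = $1,889.57808
City of Pellston: $361,296 × 0.01088 = $3,930.90048
Total = $5,820.47856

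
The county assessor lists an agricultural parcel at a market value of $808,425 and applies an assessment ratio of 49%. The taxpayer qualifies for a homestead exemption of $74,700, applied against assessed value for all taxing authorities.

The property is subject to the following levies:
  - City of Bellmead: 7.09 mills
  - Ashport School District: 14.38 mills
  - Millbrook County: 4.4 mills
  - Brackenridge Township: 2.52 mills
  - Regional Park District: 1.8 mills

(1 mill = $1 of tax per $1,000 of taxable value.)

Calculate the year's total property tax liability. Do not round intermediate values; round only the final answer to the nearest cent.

$9,703.92

Assessed value = $808,425 × 0.49 = $396,128.25
Taxable value = $396,128.25 − $74,700 = $321,428.25
City of Bellmead: $321,428.25 × 0.00709 = $2,278.9262925
Ashport School District: $321,428.25 × 0.01438 = $4,622.138235
Millbrook County: $321,428.25 × 0.0044 = $1,414.2843
Brackenridge Township: $321,428.25 × 0.00252 = $809.99919
Regional Park District: $321,428.25 × 0.0018 = $578.57085
Total = $2,278.9262925 + $4,622.138235 + $1,414.2843 + $809.99919 + $578.57085 = $9,703.9188675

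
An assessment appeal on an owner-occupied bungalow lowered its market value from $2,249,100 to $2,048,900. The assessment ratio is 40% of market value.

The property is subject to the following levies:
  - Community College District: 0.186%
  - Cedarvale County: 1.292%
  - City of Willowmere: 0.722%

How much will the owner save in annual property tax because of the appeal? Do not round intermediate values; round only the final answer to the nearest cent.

Old assessed value = $2,249,100 × 0.4 = $899,640
New assessed value = $2,048,900 × 0.4 = $819,560
Combined rate = 0.00186 + 0.01292 + 0.00722 = 0.022
Old tax = $899,640 × 0.022 = $19,792.08
New tax = $819,560 × 0.022 = $18,030.32
Reduction = $19,792.08 − $18,030.32 = $1,761.76

$1,761.76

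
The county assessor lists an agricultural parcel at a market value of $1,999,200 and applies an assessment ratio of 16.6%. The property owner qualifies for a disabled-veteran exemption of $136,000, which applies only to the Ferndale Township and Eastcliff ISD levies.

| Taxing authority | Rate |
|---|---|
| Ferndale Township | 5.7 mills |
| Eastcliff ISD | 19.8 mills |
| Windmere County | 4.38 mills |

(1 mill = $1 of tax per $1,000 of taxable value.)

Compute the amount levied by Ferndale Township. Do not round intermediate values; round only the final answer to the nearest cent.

Assessed value = $1,999,200 × 0.166 = $331,867.2
Ferndale Township taxable value = $331,867.2 − $136,000 = $195,867.2
Ferndale Township levy = $195,867.2 × 0.0057 = $1,116.44304

$1,116.44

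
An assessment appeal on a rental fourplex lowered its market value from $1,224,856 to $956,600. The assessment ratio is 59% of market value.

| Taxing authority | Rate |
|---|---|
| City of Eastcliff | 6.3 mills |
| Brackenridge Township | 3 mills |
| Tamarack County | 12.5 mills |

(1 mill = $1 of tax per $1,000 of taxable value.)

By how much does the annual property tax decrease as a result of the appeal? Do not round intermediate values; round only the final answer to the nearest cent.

$3,450.31

Old assessed value = $1,224,856 × 0.59 = $722,665.04
New assessed value = $956,600 × 0.59 = $564,394
Combined rate = 0.0063 + 0.003 + 0.0125 = 0.0218
Old tax = $722,665.04 × 0.0218 = $15,754.097872
New tax = $564,394 × 0.0218 = $12,303.7892
Reduction = $15,754.097872 − $12,303.7892 = $3,450.308672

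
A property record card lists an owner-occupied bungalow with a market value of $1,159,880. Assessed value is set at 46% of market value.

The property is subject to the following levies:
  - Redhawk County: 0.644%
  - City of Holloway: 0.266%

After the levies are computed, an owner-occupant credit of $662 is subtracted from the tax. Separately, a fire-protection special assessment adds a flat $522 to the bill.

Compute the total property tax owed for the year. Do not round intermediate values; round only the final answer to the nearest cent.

$4,715.26

Assessed value = $1,159,880 × 0.46 = $533,544.8
Redhawk County: $533,544.8 × 0.00644 = $3,436.028512
City of Holloway: $533,544.8 × 0.00266 = $1,419.229168
Levies subtotal = $4,855.25768
After credit = $4,855.25768 − $662 = $4,193.25768
Total = $4,193.25768 + $522 = $4,715.25768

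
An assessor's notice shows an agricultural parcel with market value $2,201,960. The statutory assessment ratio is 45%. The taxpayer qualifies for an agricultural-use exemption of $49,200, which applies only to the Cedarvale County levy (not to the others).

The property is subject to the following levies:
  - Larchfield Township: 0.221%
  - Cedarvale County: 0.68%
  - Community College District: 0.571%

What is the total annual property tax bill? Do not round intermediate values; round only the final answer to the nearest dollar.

$14,251

Assessed value = $2,201,960 × 0.45 = $990,882
Larchfield Township: $990,882 × 0.00221 = $2,189.84922
Cedarvale County: ($990,882 − $49,200) × 0.0068 = $941,682 × 0.0068 = $6,403.4376
Community College District: $990,882 × 0.00571 = $5,657.93622
Total = $14,251.22304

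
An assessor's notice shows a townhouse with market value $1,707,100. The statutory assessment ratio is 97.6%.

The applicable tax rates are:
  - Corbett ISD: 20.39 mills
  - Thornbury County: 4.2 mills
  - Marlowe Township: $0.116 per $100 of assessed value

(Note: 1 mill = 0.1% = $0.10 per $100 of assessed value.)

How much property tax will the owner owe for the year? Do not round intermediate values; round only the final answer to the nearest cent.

$42,902.84

Assessed value = $1,707,100 × 0.976 = $1,666,129.6
Corbett ISD: $1,666,129.6 × 0.02039 = $33,972.382544
Thornbury County: $1,666,129.6 × 0.0042 = $6,997.74432
Marlowe Township: $1,666,129.6 × 0.00116 = $1,932.710336
Total = $42,902.8372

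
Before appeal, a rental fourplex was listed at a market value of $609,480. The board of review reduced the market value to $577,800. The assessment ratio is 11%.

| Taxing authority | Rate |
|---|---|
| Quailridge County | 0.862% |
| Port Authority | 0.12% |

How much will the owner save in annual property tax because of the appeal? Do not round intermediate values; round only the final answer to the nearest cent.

Old assessed value = $609,480 × 0.11 = $67,042.8
New assessed value = $577,800 × 0.11 = $63,558
Combined rate = 0.00862 + 0.0012 = 0.00982
Old tax = $67,042.8 × 0.00982 = $658.360296
New tax = $63,558 × 0.00982 = $624.13956
Reduction = $658.360296 − $624.13956 = $34.220736

$34.22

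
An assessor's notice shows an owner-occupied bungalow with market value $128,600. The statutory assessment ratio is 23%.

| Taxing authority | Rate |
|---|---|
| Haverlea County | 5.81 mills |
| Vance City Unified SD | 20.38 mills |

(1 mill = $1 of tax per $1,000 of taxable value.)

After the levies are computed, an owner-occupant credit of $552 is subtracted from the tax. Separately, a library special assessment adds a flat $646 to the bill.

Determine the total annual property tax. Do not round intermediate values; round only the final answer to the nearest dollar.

Assessed value = $128,600 × 0.23 = $29,578
Haverlea County: $29,578 × 0.00581 = $171.84818
Vance City Unified SD: $29,578 × 0.02038 = $602.79964
Levies subtotal = $774.64782
After credit = $774.64782 − $552 = $222.64782
Total = $222.64782 + $646 = $868.64782

$869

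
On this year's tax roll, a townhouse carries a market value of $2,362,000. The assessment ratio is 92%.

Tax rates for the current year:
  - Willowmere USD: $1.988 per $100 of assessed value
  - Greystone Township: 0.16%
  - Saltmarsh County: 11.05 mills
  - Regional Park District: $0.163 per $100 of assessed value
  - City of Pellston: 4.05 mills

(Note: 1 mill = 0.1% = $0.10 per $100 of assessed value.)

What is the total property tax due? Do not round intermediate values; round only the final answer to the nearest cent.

$83,031.86

Assessed value = $2,362,000 × 0.92 = $2,173,040
Willowmere USD: $2,173,040 × 0.01988 = $43,200.0352
Greystone Township: $2,173,040 × 0.0016 = $3,476.864
Saltmarsh County: $2,173,040 × 0.01105 = $24,012.092
Regional Park District: $2,173,040 × 0.00163 = $3,542.0552
City of Pellston: $2,173,040 × 0.00405 = $8,800.812
Total = $83,031.8584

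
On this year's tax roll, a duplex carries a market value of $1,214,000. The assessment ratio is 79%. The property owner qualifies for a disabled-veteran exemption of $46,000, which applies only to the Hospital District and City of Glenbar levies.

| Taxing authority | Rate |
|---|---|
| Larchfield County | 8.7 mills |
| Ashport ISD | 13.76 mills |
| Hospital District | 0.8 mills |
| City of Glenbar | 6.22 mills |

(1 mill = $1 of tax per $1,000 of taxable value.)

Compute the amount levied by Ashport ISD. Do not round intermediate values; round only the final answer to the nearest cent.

$13,196.67

Assessed value = $1,214,000 × 0.79 = $959,060
Ashport ISD taxable value = $959,060 (exemption does not apply)
Ashport ISD levy = $959,060 × 0.01376 = $13,196.6656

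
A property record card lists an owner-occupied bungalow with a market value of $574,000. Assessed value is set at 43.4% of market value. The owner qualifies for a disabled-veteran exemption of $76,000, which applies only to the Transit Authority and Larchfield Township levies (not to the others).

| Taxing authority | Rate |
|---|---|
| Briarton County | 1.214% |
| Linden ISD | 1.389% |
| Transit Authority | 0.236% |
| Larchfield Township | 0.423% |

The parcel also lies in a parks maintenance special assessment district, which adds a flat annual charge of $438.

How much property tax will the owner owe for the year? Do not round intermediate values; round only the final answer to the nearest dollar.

Assessed value = $574,000 × 0.434 = $249,116
Briarton County: $249,116 × 0.01214 = $3,024.26824
Linden ISD: $249,116 × 0.01389 = $3,460.22124
Transit Authority: ($249,116 − $76,000) × 0.00236 = $173,116 × 0.00236 = $408.55376
Larchfield Township: ($249,116 − $76,000) × 0.00423 = $173,116 × 0.00423 = $732.28068
Levies subtotal = $7,625.32392
Total = $7,625.32392 + $438 = $8,063.32392

$8,063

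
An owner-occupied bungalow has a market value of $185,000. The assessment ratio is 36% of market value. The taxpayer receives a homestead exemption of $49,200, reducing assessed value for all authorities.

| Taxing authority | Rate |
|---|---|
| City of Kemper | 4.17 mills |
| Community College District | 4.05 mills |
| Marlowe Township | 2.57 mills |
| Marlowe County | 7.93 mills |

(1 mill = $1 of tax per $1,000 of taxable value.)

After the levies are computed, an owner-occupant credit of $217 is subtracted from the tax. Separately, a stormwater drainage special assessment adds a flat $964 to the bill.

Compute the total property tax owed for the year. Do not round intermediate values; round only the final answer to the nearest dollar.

$1,073

Assessed value = $185,000 × 0.36 = $66,600
Taxable value = $66,600 − $49,200 = $17,400
City of Kemper: $17,400 × 0.00417 = $72.558
Community College District: $17,400 × 0.00405 = $70.47
Marlowe Township: $17,400 × 0.00257 = $44.718
Marlowe County: $17,400 × 0.00793 = $137.982
Levies subtotal = $325.728
After credit = $325.728 − $217 = $108.728
Total = $108.728 + $964 = $1,072.728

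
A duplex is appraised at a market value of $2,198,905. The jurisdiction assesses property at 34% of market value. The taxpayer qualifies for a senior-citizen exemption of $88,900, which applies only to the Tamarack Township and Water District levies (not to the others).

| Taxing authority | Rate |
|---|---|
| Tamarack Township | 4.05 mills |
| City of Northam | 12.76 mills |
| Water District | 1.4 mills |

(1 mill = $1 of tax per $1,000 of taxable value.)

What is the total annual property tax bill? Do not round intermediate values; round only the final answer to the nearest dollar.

$13,130

Assessed value = $2,198,905 × 0.34 = $747,627.7
Tamarack Township: ($747,627.7 − $88,900) × 0.00405 = $658,727.7 × 0.00405 = $2,667.847185
City of Northam: $747,627.7 × 0.01276 = $9,539.729452
Water District: ($747,627.7 − $88,900) × 0.0014 = $658,727.7 × 0.0014 = $922.21878
Total = $13,129.795417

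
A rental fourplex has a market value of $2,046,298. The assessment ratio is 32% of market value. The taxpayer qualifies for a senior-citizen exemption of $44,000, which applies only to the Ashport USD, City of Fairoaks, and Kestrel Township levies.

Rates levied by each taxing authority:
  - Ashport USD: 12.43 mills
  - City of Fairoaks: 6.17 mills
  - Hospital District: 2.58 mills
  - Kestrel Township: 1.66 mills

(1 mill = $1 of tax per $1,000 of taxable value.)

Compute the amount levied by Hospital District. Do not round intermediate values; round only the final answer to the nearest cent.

Assessed value = $2,046,298 × 0.32 = $654,815.36
Hospital District taxable value = $654,815.36 (exemption does not apply)
Hospital District levy = $654,815.36 × 0.00258 = $1,689.4236288

$1,689.42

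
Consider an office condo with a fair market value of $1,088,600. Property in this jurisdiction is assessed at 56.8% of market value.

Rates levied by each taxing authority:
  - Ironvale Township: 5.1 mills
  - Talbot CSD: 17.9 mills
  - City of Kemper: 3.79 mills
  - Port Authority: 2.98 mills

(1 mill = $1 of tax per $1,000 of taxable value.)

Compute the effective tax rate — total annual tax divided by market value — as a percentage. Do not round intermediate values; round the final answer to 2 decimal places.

1.69%

Assessed value = $1,088,600 × 0.568 = $618,324.8
Ironvale Township: $618,324.8 × 0.0051 = $3,153.45648
Talbot CSD: $618,324.8 × 0.0179 = $11,068.01392
City of Kemper: $618,324.8 × 0.00379 = $2,343.450992
Port Authority: $618,324.8 × 0.00298 = $1,842.607904
Total tax = $18,407.529296
Effective rate = $18,407.529296 ÷ $1,088,600 = 1.69% of market value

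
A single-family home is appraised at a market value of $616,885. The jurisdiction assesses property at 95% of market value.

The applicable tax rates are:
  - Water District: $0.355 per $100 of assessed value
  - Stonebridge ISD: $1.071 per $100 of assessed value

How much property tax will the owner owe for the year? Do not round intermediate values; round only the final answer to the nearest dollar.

Assessed value = $616,885 × 0.95 = $586,040.75
Water District: $586,040.75 × 0.00355 = $2,080.4446625
Stonebridge ISD: $586,040.75 × 0.01071 = $6,276.4964325
Total = $2,080.4446625 + $6,276.4964325 = $8,356.941095

$8,357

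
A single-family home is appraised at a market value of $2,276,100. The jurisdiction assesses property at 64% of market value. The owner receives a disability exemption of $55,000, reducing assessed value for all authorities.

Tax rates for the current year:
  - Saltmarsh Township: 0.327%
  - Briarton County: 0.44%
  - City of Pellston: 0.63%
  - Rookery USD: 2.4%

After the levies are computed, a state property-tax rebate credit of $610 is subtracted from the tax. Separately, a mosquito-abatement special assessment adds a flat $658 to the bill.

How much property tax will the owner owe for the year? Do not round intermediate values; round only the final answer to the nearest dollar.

$53,271

Assessed value = $2,276,100 × 0.64 = $1,456,704
Taxable value = $1,456,704 − $55,000 = $1,401,704
Saltmarsh Township: $1,401,704 × 0.00327 = $4,583.57208
Briarton County: $1,401,704 × 0.0044 = $6,167.4976
City of Pellston: $1,401,704 × 0.0063 = $8,830.7352
Rookery USD: $1,401,704 × 0.024 = $33,640.896
Levies subtotal = $53,222.70088
After credit = $53,222.70088 − $610 = $52,612.70088
Total = $52,612.70088 + $658 = $53,270.70088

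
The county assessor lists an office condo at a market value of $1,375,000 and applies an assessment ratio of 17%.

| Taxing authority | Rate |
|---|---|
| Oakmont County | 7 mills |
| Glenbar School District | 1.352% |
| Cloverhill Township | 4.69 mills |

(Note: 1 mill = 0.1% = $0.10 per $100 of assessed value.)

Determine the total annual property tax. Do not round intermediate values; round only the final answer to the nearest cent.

$5,892.84

Assessed value = $1,375,000 × 0.17 = $233,750
Oakmont County: $233,750 × 0.007 = $1,636.25
Glenbar School District: $233,750 × 0.01352 = $3,160.3
Cloverhill Township: $233,750 × 0.00469 = $1,096.2875
Total = $5,892.8375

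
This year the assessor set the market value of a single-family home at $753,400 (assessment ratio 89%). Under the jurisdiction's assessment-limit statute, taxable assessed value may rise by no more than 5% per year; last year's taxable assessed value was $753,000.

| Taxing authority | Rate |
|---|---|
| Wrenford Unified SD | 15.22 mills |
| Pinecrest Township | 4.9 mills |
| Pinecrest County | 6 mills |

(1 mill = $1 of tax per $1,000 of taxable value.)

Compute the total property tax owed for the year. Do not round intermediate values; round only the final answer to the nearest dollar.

Uncapped assessed value = $753,400 × 0.89 = $670,526
Cap limit = $753,000 × 1.05 = $790,650
Taxable assessed value = min($670,526, $790,650) = $670,526 (cap does not bind)
Wrenford Unified SD: $670,526 × 0.01522 = $10,205.40572
Pinecrest Township: $670,526 × 0.0049 = $3,285.5774
Pinecrest County: $670,526 × 0.006 = $4,023.156
Total = $17,514.13912

$17,514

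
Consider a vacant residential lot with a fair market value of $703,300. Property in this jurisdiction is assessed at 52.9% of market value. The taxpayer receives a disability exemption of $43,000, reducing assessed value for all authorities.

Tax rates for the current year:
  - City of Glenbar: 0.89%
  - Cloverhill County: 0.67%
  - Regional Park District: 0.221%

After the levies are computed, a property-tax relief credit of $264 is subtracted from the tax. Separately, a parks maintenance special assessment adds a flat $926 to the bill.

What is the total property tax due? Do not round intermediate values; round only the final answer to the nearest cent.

Assessed value = $703,300 × 0.529 = $372,045.7
Taxable value = $372,045.7 − $43,000 = $329,045.7
City of Glenbar: $329,045.7 × 0.0089 = $2,928.50673
Cloverhill County: $329,045.7 × 0.0067 = $2,204.60619
Regional Park District: $329,045.7 × 0.00221 = $727.190997
Levies subtotal = $5,860.303917
After credit = $5,860.303917 − $264 = $5,596.303917
Total = $5,596.303917 + $926 = $6,522.303917

$6,522.30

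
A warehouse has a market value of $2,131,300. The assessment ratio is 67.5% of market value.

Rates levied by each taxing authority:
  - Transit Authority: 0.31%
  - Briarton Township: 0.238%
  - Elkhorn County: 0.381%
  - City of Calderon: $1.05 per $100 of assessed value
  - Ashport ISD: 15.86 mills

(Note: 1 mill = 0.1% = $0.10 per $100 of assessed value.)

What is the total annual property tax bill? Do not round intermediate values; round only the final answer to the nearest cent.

$51,287.07

Assessed value = $2,131,300 × 0.675 = $1,438,627.5
Transit Authority: $1,438,627.5 × 0.0031 = $4,459.74525
Briarton Township: $1,438,627.5 × 0.00238 = $3,423.93345
Elkhorn County: $1,438,627.5 × 0.00381 = $5,481.170775
City of Calderon: $1,438,627.5 × 0.0105 = $15,105.58875
Ashport ISD: $1,438,627.5 × 0.01586 = $22,816.63215
Total = $51,287.070375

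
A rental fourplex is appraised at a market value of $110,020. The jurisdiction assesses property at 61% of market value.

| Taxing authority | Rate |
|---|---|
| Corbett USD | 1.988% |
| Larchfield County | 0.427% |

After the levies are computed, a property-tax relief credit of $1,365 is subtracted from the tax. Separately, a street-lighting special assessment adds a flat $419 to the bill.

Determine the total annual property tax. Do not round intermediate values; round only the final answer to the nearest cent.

$674.76

Assessed value = $110,020 × 0.61 = $67,112.2
Corbett USD: $67,112.2 × 0.01988 = $1,334.190536
Larchfield County: $67,112.2 × 0.00427 = $286.569094
Levies subtotal = $1,620.75963
After credit = $1,620.75963 − $1,365 = $255.75963
Total = $255.75963 + $419 = $674.75963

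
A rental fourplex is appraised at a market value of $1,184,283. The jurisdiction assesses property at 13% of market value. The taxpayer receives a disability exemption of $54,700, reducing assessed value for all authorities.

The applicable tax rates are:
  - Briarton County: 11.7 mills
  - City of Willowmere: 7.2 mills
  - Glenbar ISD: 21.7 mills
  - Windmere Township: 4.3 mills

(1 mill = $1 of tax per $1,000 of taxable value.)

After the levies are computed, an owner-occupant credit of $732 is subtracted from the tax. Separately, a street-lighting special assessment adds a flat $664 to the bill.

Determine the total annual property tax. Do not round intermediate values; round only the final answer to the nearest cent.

Assessed value = $1,184,283 × 0.13 = $153,956.79
Taxable value = $153,956.79 − $54,700 = $99,256.79
Briarton County: $99,256.79 × 0.0117 = $1,161.304443
City of Willowmere: $99,256.79 × 0.0072 = $714.648888
Glenbar ISD: $99,256.79 × 0.0217 = $2,153.872343
Windmere Township: $99,256.79 × 0.0043 = $426.804197
Levies subtotal = $4,456.629871
After credit = $4,456.629871 − $732 = $3,724.629871
Total = $3,724.629871 + $664 = $4,388.629871

$4,388.63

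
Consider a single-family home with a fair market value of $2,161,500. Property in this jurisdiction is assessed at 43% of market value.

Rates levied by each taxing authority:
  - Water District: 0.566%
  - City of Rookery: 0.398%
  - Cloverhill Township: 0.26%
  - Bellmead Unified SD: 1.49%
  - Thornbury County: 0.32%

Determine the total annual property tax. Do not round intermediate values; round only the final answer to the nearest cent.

Assessed value = $2,161,500 × 0.43 = $929,445
Water District: $929,445 × 0.00566 = $5,260.6587
City of Rookery: $929,445 × 0.00398 = $3,699.1911
Cloverhill Township: $929,445 × 0.0026 = $2,416.557
Bellmead Unified SD: $929,445 × 0.0149 = $13,848.7305
Thornbury County: $929,445 × 0.0032 = $2,974.224
Total = $5,260.6587 + $3,699.1911 + $2,416.557 + $13,848.7305 + $2,974.224 = $28,199.3613

$28,199.36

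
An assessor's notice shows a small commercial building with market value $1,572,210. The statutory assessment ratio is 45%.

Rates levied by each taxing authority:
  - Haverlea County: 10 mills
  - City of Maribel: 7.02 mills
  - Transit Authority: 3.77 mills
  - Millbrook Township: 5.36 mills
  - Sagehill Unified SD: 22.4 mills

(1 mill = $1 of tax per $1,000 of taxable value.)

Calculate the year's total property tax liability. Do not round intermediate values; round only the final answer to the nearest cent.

Assessed value = $1,572,210 × 0.45 = $707,494.5
Haverlea County: $707,494.5 × 0.01 = $7,074.945
City of Maribel: $707,494.5 × 0.00702 = $4,966.61139
Transit Authority: $707,494.5 × 0.00377 = $2,667.254265
Millbrook Township: $707,494.5 × 0.00536 = $3,792.17052
Sagehill Unified SD: $707,494.5 × 0.0224 = $15,847.8768
Total = $7,074.945 + $4,966.61139 + $2,667.254265 + $3,792.17052 + $15,847.8768 = $34,348.857975

$34,348.86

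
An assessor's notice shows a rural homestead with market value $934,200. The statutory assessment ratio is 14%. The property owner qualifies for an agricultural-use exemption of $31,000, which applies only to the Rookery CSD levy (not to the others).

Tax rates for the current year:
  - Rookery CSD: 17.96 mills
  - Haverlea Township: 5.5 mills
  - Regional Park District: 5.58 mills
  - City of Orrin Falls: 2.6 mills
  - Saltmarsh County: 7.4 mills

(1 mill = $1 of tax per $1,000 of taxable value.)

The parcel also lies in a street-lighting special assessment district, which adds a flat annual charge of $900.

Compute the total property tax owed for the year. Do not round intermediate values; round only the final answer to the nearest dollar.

$5,449

Assessed value = $934,200 × 0.14 = $130,788
Rookery CSD: ($130,788 − $31,000) × 0.01796 = $99,788 × 0.01796 = $1,792.19248
Haverlea Township: $130,788 × 0.0055 = $719.334
Regional Park District: $130,788 × 0.00558 = $729.79704
City of Orrin Falls: $130,788 × 0.0026 = $340.0488
Saltmarsh County: $130,788 × 0.0074 = $967.8312
Levies subtotal = $4,549.20352
Total = $4,549.20352 + $900 = $5,449.20352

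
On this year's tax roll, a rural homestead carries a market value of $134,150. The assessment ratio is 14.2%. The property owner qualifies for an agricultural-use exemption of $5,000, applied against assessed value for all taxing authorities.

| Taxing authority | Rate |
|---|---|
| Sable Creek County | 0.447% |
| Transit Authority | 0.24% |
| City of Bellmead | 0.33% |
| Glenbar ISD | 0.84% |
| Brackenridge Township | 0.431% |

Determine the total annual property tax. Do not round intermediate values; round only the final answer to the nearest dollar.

$321

Assessed value = $134,150 × 0.142 = $19,049.3
Taxable value = $19,049.3 − $5,000 = $14,049.3
Sable Creek County: $14,049.3 × 0.00447 = $62.800371
Transit Authority: $14,049.3 × 0.0024 = $33.71832
City of Bellmead: $14,049.3 × 0.0033 = $46.36269
Glenbar ISD: $14,049.3 × 0.0084 = $118.01412
Brackenridge Township: $14,049.3 × 0.00431 = $60.552483
Total = $62.800371 + $33.71832 + $46.36269 + $118.01412 + $60.552483 = $321.447984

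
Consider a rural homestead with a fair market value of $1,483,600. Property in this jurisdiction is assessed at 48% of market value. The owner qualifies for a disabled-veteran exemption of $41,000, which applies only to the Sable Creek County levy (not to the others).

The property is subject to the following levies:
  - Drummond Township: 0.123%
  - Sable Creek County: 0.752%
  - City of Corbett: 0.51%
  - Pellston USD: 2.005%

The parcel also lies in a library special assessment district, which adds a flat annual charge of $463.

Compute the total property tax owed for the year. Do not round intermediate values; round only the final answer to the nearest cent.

$24,295.82

Assessed value = $1,483,600 × 0.48 = $712,128
Drummond Township: $712,128 × 0.00123 = $875.91744
Sable Creek County: ($712,128 − $41,000) × 0.00752 = $671,128 × 0.00752 = $5,046.88256
City of Corbett: $712,128 × 0.0051 = $3,631.8528
Pellston USD: $712,128 × 0.02005 = $14,278.1664
Levies subtotal = $23,832.8192
Total = $23,832.8192 + $463 = $24,295.8192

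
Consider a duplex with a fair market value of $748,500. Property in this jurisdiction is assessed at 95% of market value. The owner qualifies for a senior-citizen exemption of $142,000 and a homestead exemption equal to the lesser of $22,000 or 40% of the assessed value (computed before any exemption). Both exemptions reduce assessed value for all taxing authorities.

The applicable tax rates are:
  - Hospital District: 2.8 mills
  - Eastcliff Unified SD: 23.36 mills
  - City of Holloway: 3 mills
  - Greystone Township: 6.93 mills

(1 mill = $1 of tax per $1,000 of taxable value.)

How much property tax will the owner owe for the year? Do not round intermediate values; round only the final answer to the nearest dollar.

$19,744

Assessed value = $748,500 × 0.95 = $711,075
Homestead exemption = min($22,000, 40% × $711,075) = min($22,000, $284,430) = $22,000 (dollar cap binds)
Taxable value = $711,075 − $142,000 − $22,000 = $547,075
Hospital District: $547,075 × 0.0028 = $1,531.81
Eastcliff Unified SD: $547,075 × 0.02336 = $12,779.672
City of Holloway: $547,075 × 0.003 = $1,641.225
Greystone Township: $547,075 × 0.00693 = $3,791.22975
Total = $19,743.93675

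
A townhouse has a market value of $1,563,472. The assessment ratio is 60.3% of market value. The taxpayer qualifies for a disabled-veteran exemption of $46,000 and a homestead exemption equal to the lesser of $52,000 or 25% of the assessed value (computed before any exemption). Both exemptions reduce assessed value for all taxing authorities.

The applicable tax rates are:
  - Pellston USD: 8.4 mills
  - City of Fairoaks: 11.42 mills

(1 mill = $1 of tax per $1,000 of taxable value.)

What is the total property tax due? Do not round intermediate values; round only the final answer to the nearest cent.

$16,743.41

Assessed value = $1,563,472 × 0.603 = $942,773.616
Homestead exemption = min($52,000, 25% × $942,773.616) = min($52,000, $235,693.404) = $52,000 (dollar cap binds)
Taxable value = $942,773.616 − $46,000 − $52,000 = $844,773.616
Pellston USD: $844,773.616 × 0.0084 = $7,096.0983744
City of Fairoaks: $844,773.616 × 0.01142 = $9,647.31469472
Total = $16,743.41306912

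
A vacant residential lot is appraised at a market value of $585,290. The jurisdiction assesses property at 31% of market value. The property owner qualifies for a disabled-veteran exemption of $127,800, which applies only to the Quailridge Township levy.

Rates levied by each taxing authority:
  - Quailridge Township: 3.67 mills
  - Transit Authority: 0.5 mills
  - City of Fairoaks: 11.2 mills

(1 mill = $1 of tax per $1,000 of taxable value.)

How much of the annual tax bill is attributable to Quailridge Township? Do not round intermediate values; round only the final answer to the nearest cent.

$196.86

Assessed value = $585,290 × 0.31 = $181,439.9
Quailridge Township taxable value = $181,439.9 − $127,800 = $53,639.9
Quailridge Township levy = $53,639.9 × 0.00367 = $196.858433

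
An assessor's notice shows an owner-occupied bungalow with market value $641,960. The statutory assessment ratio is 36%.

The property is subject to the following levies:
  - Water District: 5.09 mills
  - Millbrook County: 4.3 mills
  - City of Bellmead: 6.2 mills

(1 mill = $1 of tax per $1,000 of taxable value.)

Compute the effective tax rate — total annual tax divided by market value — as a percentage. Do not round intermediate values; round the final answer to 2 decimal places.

Assessed value = $641,960 × 0.36 = $231,105.6
Water District: $231,105.6 × 0.00509 = $1,176.327504
Millbrook County: $231,105.6 × 0.0043 = $993.75408
City of Bellmead: $231,105.6 × 0.0062 = $1,432.85472
Total tax = $3,602.936304
Effective rate = $3,602.936304 ÷ $641,960 = 0.56% of market value

0.56%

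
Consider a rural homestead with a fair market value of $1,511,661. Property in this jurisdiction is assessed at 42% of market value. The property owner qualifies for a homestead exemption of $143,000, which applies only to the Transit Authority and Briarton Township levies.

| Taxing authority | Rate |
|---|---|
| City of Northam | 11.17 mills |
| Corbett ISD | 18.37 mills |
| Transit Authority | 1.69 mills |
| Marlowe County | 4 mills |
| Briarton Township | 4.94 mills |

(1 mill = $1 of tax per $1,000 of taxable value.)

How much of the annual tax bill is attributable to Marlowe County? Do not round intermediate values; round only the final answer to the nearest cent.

$2,539.59

Assessed value = $1,511,661 × 0.42 = $634,897.62
Marlowe County taxable value = $634,897.62 (exemption does not apply)
Marlowe County levy = $634,897.62 × 0.004 = $2,539.59048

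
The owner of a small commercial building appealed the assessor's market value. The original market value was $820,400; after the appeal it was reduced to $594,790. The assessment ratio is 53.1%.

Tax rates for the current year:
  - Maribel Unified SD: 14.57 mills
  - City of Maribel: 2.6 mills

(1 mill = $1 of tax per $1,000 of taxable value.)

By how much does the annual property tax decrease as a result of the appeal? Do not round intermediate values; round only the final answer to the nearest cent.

Old assessed value = $820,400 × 0.531 = $435,632.4
New assessed value = $594,790 × 0.531 = $315,833.49
Combined rate = 0.01457 + 0.0026 = 0.01717
Old tax = $435,632.4 × 0.01717 = $7,479.808308
New tax = $315,833.49 × 0.01717 = $5,422.8610233
Reduction = $7,479.808308 − $5,422.8610233 = $2,056.9472847

$2,056.95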